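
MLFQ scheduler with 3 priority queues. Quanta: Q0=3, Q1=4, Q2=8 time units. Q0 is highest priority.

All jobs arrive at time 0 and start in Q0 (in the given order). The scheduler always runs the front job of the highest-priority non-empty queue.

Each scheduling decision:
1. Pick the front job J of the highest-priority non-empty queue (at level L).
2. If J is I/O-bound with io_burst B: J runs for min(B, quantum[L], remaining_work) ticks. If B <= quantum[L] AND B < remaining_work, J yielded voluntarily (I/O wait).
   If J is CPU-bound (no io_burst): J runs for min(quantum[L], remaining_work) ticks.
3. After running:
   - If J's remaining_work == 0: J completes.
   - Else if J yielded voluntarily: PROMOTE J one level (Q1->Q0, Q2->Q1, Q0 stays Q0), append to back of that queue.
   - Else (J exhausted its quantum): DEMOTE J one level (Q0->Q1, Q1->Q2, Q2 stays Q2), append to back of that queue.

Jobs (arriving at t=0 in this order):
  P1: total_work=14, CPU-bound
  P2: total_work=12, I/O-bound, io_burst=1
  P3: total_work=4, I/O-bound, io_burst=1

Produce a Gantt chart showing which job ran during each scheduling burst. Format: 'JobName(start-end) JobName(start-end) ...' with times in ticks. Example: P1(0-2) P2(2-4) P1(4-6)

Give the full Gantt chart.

t=0-3: P1@Q0 runs 3, rem=11, quantum used, demote→Q1. Q0=[P2,P3] Q1=[P1] Q2=[]
t=3-4: P2@Q0 runs 1, rem=11, I/O yield, promote→Q0. Q0=[P3,P2] Q1=[P1] Q2=[]
t=4-5: P3@Q0 runs 1, rem=3, I/O yield, promote→Q0. Q0=[P2,P3] Q1=[P1] Q2=[]
t=5-6: P2@Q0 runs 1, rem=10, I/O yield, promote→Q0. Q0=[P3,P2] Q1=[P1] Q2=[]
t=6-7: P3@Q0 runs 1, rem=2, I/O yield, promote→Q0. Q0=[P2,P3] Q1=[P1] Q2=[]
t=7-8: P2@Q0 runs 1, rem=9, I/O yield, promote→Q0. Q0=[P3,P2] Q1=[P1] Q2=[]
t=8-9: P3@Q0 runs 1, rem=1, I/O yield, promote→Q0. Q0=[P2,P3] Q1=[P1] Q2=[]
t=9-10: P2@Q0 runs 1, rem=8, I/O yield, promote→Q0. Q0=[P3,P2] Q1=[P1] Q2=[]
t=10-11: P3@Q0 runs 1, rem=0, completes. Q0=[P2] Q1=[P1] Q2=[]
t=11-12: P2@Q0 runs 1, rem=7, I/O yield, promote→Q0. Q0=[P2] Q1=[P1] Q2=[]
t=12-13: P2@Q0 runs 1, rem=6, I/O yield, promote→Q0. Q0=[P2] Q1=[P1] Q2=[]
t=13-14: P2@Q0 runs 1, rem=5, I/O yield, promote→Q0. Q0=[P2] Q1=[P1] Q2=[]
t=14-15: P2@Q0 runs 1, rem=4, I/O yield, promote→Q0. Q0=[P2] Q1=[P1] Q2=[]
t=15-16: P2@Q0 runs 1, rem=3, I/O yield, promote→Q0. Q0=[P2] Q1=[P1] Q2=[]
t=16-17: P2@Q0 runs 1, rem=2, I/O yield, promote→Q0. Q0=[P2] Q1=[P1] Q2=[]
t=17-18: P2@Q0 runs 1, rem=1, I/O yield, promote→Q0. Q0=[P2] Q1=[P1] Q2=[]
t=18-19: P2@Q0 runs 1, rem=0, completes. Q0=[] Q1=[P1] Q2=[]
t=19-23: P1@Q1 runs 4, rem=7, quantum used, demote→Q2. Q0=[] Q1=[] Q2=[P1]
t=23-30: P1@Q2 runs 7, rem=0, completes. Q0=[] Q1=[] Q2=[]

Answer: P1(0-3) P2(3-4) P3(4-5) P2(5-6) P3(6-7) P2(7-8) P3(8-9) P2(9-10) P3(10-11) P2(11-12) P2(12-13) P2(13-14) P2(14-15) P2(15-16) P2(16-17) P2(17-18) P2(18-19) P1(19-23) P1(23-30)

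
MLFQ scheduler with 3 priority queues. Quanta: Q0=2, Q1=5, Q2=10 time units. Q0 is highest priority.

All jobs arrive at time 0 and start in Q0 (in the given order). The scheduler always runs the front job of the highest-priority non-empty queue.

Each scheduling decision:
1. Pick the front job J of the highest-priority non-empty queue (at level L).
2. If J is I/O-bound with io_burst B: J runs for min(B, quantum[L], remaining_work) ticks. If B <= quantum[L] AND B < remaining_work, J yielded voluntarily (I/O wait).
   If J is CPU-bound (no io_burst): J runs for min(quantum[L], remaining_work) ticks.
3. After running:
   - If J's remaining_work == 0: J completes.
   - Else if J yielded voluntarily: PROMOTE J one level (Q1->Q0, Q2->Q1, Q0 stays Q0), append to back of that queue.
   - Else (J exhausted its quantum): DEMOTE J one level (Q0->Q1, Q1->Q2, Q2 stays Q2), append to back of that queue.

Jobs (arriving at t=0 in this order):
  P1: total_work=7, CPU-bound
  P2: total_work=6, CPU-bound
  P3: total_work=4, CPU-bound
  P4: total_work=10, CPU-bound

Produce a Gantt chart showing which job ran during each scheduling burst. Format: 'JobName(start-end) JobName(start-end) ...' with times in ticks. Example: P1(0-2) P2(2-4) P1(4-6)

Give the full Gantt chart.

t=0-2: P1@Q0 runs 2, rem=5, quantum used, demote→Q1. Q0=[P2,P3,P4] Q1=[P1] Q2=[]
t=2-4: P2@Q0 runs 2, rem=4, quantum used, demote→Q1. Q0=[P3,P4] Q1=[P1,P2] Q2=[]
t=4-6: P3@Q0 runs 2, rem=2, quantum used, demote→Q1. Q0=[P4] Q1=[P1,P2,P3] Q2=[]
t=6-8: P4@Q0 runs 2, rem=8, quantum used, demote→Q1. Q0=[] Q1=[P1,P2,P3,P4] Q2=[]
t=8-13: P1@Q1 runs 5, rem=0, completes. Q0=[] Q1=[P2,P3,P4] Q2=[]
t=13-17: P2@Q1 runs 4, rem=0, completes. Q0=[] Q1=[P3,P4] Q2=[]
t=17-19: P3@Q1 runs 2, rem=0, completes. Q0=[] Q1=[P4] Q2=[]
t=19-24: P4@Q1 runs 5, rem=3, quantum used, demote→Q2. Q0=[] Q1=[] Q2=[P4]
t=24-27: P4@Q2 runs 3, rem=0, completes. Q0=[] Q1=[] Q2=[]

Answer: P1(0-2) P2(2-4) P3(4-6) P4(6-8) P1(8-13) P2(13-17) P3(17-19) P4(19-24) P4(24-27)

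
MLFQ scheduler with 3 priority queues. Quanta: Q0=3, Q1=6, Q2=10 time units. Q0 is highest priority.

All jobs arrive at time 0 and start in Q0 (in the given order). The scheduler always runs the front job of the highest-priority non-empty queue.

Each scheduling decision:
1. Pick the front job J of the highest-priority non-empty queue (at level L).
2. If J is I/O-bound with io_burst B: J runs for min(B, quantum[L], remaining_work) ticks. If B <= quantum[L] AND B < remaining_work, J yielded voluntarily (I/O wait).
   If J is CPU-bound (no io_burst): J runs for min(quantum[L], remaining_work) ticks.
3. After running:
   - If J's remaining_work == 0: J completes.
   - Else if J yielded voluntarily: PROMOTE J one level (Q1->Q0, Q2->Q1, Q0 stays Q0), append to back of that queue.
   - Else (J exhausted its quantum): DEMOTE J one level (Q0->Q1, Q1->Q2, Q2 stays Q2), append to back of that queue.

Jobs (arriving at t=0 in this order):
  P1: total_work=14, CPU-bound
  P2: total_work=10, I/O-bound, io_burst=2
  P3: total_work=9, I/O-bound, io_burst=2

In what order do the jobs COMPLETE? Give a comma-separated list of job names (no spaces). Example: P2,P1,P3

t=0-3: P1@Q0 runs 3, rem=11, quantum used, demote→Q1. Q0=[P2,P3] Q1=[P1] Q2=[]
t=3-5: P2@Q0 runs 2, rem=8, I/O yield, promote→Q0. Q0=[P3,P2] Q1=[P1] Q2=[]
t=5-7: P3@Q0 runs 2, rem=7, I/O yield, promote→Q0. Q0=[P2,P3] Q1=[P1] Q2=[]
t=7-9: P2@Q0 runs 2, rem=6, I/O yield, promote→Q0. Q0=[P3,P2] Q1=[P1] Q2=[]
t=9-11: P3@Q0 runs 2, rem=5, I/O yield, promote→Q0. Q0=[P2,P3] Q1=[P1] Q2=[]
t=11-13: P2@Q0 runs 2, rem=4, I/O yield, promote→Q0. Q0=[P3,P2] Q1=[P1] Q2=[]
t=13-15: P3@Q0 runs 2, rem=3, I/O yield, promote→Q0. Q0=[P2,P3] Q1=[P1] Q2=[]
t=15-17: P2@Q0 runs 2, rem=2, I/O yield, promote→Q0. Q0=[P3,P2] Q1=[P1] Q2=[]
t=17-19: P3@Q0 runs 2, rem=1, I/O yield, promote→Q0. Q0=[P2,P3] Q1=[P1] Q2=[]
t=19-21: P2@Q0 runs 2, rem=0, completes. Q0=[P3] Q1=[P1] Q2=[]
t=21-22: P3@Q0 runs 1, rem=0, completes. Q0=[] Q1=[P1] Q2=[]
t=22-28: P1@Q1 runs 6, rem=5, quantum used, demote→Q2. Q0=[] Q1=[] Q2=[P1]
t=28-33: P1@Q2 runs 5, rem=0, completes. Q0=[] Q1=[] Q2=[]

Answer: P2,P3,P1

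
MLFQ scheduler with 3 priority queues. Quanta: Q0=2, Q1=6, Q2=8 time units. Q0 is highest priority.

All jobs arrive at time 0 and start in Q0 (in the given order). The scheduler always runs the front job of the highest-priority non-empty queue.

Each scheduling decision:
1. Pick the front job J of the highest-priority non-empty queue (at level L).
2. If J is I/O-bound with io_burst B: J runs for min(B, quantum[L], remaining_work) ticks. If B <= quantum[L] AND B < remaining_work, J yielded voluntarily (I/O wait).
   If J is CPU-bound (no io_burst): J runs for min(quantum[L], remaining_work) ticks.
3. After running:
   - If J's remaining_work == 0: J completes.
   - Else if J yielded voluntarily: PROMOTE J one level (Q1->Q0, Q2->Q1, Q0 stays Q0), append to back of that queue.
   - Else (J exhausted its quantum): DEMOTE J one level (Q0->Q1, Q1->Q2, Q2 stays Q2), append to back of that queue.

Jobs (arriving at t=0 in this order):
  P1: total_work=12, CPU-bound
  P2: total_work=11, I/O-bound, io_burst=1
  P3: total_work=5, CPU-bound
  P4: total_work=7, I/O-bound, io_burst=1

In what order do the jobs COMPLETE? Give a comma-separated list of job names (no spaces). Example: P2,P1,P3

t=0-2: P1@Q0 runs 2, rem=10, quantum used, demote→Q1. Q0=[P2,P3,P4] Q1=[P1] Q2=[]
t=2-3: P2@Q0 runs 1, rem=10, I/O yield, promote→Q0. Q0=[P3,P4,P2] Q1=[P1] Q2=[]
t=3-5: P3@Q0 runs 2, rem=3, quantum used, demote→Q1. Q0=[P4,P2] Q1=[P1,P3] Q2=[]
t=5-6: P4@Q0 runs 1, rem=6, I/O yield, promote→Q0. Q0=[P2,P4] Q1=[P1,P3] Q2=[]
t=6-7: P2@Q0 runs 1, rem=9, I/O yield, promote→Q0. Q0=[P4,P2] Q1=[P1,P3] Q2=[]
t=7-8: P4@Q0 runs 1, rem=5, I/O yield, promote→Q0. Q0=[P2,P4] Q1=[P1,P3] Q2=[]
t=8-9: P2@Q0 runs 1, rem=8, I/O yield, promote→Q0. Q0=[P4,P2] Q1=[P1,P3] Q2=[]
t=9-10: P4@Q0 runs 1, rem=4, I/O yield, promote→Q0. Q0=[P2,P4] Q1=[P1,P3] Q2=[]
t=10-11: P2@Q0 runs 1, rem=7, I/O yield, promote→Q0. Q0=[P4,P2] Q1=[P1,P3] Q2=[]
t=11-12: P4@Q0 runs 1, rem=3, I/O yield, promote→Q0. Q0=[P2,P4] Q1=[P1,P3] Q2=[]
t=12-13: P2@Q0 runs 1, rem=6, I/O yield, promote→Q0. Q0=[P4,P2] Q1=[P1,P3] Q2=[]
t=13-14: P4@Q0 runs 1, rem=2, I/O yield, promote→Q0. Q0=[P2,P4] Q1=[P1,P3] Q2=[]
t=14-15: P2@Q0 runs 1, rem=5, I/O yield, promote→Q0. Q0=[P4,P2] Q1=[P1,P3] Q2=[]
t=15-16: P4@Q0 runs 1, rem=1, I/O yield, promote→Q0. Q0=[P2,P4] Q1=[P1,P3] Q2=[]
t=16-17: P2@Q0 runs 1, rem=4, I/O yield, promote→Q0. Q0=[P4,P2] Q1=[P1,P3] Q2=[]
t=17-18: P4@Q0 runs 1, rem=0, completes. Q0=[P2] Q1=[P1,P3] Q2=[]
t=18-19: P2@Q0 runs 1, rem=3, I/O yield, promote→Q0. Q0=[P2] Q1=[P1,P3] Q2=[]
t=19-20: P2@Q0 runs 1, rem=2, I/O yield, promote→Q0. Q0=[P2] Q1=[P1,P3] Q2=[]
t=20-21: P2@Q0 runs 1, rem=1, I/O yield, promote→Q0. Q0=[P2] Q1=[P1,P3] Q2=[]
t=21-22: P2@Q0 runs 1, rem=0, completes. Q0=[] Q1=[P1,P3] Q2=[]
t=22-28: P1@Q1 runs 6, rem=4, quantum used, demote→Q2. Q0=[] Q1=[P3] Q2=[P1]
t=28-31: P3@Q1 runs 3, rem=0, completes. Q0=[] Q1=[] Q2=[P1]
t=31-35: P1@Q2 runs 4, rem=0, completes. Q0=[] Q1=[] Q2=[]

Answer: P4,P2,P3,P1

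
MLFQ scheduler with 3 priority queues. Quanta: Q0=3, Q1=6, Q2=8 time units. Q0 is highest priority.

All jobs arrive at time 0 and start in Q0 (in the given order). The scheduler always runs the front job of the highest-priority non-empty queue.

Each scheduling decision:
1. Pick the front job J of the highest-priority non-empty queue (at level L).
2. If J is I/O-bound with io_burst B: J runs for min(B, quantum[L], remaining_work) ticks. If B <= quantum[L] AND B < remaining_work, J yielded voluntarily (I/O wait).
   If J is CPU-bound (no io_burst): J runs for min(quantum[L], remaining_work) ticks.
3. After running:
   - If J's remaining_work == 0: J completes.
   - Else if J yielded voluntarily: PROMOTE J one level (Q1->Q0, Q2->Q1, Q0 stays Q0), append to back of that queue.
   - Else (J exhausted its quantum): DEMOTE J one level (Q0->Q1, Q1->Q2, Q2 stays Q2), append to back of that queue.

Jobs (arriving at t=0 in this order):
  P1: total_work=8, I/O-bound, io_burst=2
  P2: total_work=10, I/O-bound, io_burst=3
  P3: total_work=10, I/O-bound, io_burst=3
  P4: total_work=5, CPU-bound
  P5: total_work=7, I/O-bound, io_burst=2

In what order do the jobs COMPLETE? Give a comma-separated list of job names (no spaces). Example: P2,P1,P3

Answer: P1,P2,P3,P5,P4

Derivation:
t=0-2: P1@Q0 runs 2, rem=6, I/O yield, promote→Q0. Q0=[P2,P3,P4,P5,P1] Q1=[] Q2=[]
t=2-5: P2@Q0 runs 3, rem=7, I/O yield, promote→Q0. Q0=[P3,P4,P5,P1,P2] Q1=[] Q2=[]
t=5-8: P3@Q0 runs 3, rem=7, I/O yield, promote→Q0. Q0=[P4,P5,P1,P2,P3] Q1=[] Q2=[]
t=8-11: P4@Q0 runs 3, rem=2, quantum used, demote→Q1. Q0=[P5,P1,P2,P3] Q1=[P4] Q2=[]
t=11-13: P5@Q0 runs 2, rem=5, I/O yield, promote→Q0. Q0=[P1,P2,P3,P5] Q1=[P4] Q2=[]
t=13-15: P1@Q0 runs 2, rem=4, I/O yield, promote→Q0. Q0=[P2,P3,P5,P1] Q1=[P4] Q2=[]
t=15-18: P2@Q0 runs 3, rem=4, I/O yield, promote→Q0. Q0=[P3,P5,P1,P2] Q1=[P4] Q2=[]
t=18-21: P3@Q0 runs 3, rem=4, I/O yield, promote→Q0. Q0=[P5,P1,P2,P3] Q1=[P4] Q2=[]
t=21-23: P5@Q0 runs 2, rem=3, I/O yield, promote→Q0. Q0=[P1,P2,P3,P5] Q1=[P4] Q2=[]
t=23-25: P1@Q0 runs 2, rem=2, I/O yield, promote→Q0. Q0=[P2,P3,P5,P1] Q1=[P4] Q2=[]
t=25-28: P2@Q0 runs 3, rem=1, I/O yield, promote→Q0. Q0=[P3,P5,P1,P2] Q1=[P4] Q2=[]
t=28-31: P3@Q0 runs 3, rem=1, I/O yield, promote→Q0. Q0=[P5,P1,P2,P3] Q1=[P4] Q2=[]
t=31-33: P5@Q0 runs 2, rem=1, I/O yield, promote→Q0. Q0=[P1,P2,P3,P5] Q1=[P4] Q2=[]
t=33-35: P1@Q0 runs 2, rem=0, completes. Q0=[P2,P3,P5] Q1=[P4] Q2=[]
t=35-36: P2@Q0 runs 1, rem=0, completes. Q0=[P3,P5] Q1=[P4] Q2=[]
t=36-37: P3@Q0 runs 1, rem=0, completes. Q0=[P5] Q1=[P4] Q2=[]
t=37-38: P5@Q0 runs 1, rem=0, completes. Q0=[] Q1=[P4] Q2=[]
t=38-40: P4@Q1 runs 2, rem=0, completes. Q0=[] Q1=[] Q2=[]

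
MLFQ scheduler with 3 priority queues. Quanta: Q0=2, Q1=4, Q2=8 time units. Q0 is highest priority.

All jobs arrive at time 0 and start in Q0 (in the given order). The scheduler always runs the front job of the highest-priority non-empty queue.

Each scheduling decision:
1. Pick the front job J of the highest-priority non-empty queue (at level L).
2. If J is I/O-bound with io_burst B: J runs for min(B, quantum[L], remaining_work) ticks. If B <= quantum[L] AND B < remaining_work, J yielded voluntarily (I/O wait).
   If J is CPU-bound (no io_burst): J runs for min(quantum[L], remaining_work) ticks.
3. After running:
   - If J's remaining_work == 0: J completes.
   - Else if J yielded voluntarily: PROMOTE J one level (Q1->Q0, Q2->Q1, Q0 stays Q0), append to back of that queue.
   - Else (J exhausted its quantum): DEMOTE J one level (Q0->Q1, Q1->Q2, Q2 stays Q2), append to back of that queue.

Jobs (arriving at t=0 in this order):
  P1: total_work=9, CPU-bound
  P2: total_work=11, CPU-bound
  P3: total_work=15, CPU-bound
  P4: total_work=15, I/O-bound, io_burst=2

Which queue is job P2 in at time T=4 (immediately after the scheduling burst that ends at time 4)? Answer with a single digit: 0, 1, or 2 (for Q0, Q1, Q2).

Answer: 1

Derivation:
t=0-2: P1@Q0 runs 2, rem=7, quantum used, demote→Q1. Q0=[P2,P3,P4] Q1=[P1] Q2=[]
t=2-4: P2@Q0 runs 2, rem=9, quantum used, demote→Q1. Q0=[P3,P4] Q1=[P1,P2] Q2=[]
t=4-6: P3@Q0 runs 2, rem=13, quantum used, demote→Q1. Q0=[P4] Q1=[P1,P2,P3] Q2=[]
t=6-8: P4@Q0 runs 2, rem=13, I/O yield, promote→Q0. Q0=[P4] Q1=[P1,P2,P3] Q2=[]
t=8-10: P4@Q0 runs 2, rem=11, I/O yield, promote→Q0. Q0=[P4] Q1=[P1,P2,P3] Q2=[]
t=10-12: P4@Q0 runs 2, rem=9, I/O yield, promote→Q0. Q0=[P4] Q1=[P1,P2,P3] Q2=[]
t=12-14: P4@Q0 runs 2, rem=7, I/O yield, promote→Q0. Q0=[P4] Q1=[P1,P2,P3] Q2=[]
t=14-16: P4@Q0 runs 2, rem=5, I/O yield, promote→Q0. Q0=[P4] Q1=[P1,P2,P3] Q2=[]
t=16-18: P4@Q0 runs 2, rem=3, I/O yield, promote→Q0. Q0=[P4] Q1=[P1,P2,P3] Q2=[]
t=18-20: P4@Q0 runs 2, rem=1, I/O yield, promote→Q0. Q0=[P4] Q1=[P1,P2,P3] Q2=[]
t=20-21: P4@Q0 runs 1, rem=0, completes. Q0=[] Q1=[P1,P2,P3] Q2=[]
t=21-25: P1@Q1 runs 4, rem=3, quantum used, demote→Q2. Q0=[] Q1=[P2,P3] Q2=[P1]
t=25-29: P2@Q1 runs 4, rem=5, quantum used, demote→Q2. Q0=[] Q1=[P3] Q2=[P1,P2]
t=29-33: P3@Q1 runs 4, rem=9, quantum used, demote→Q2. Q0=[] Q1=[] Q2=[P1,P2,P3]
t=33-36: P1@Q2 runs 3, rem=0, completes. Q0=[] Q1=[] Q2=[P2,P3]
t=36-41: P2@Q2 runs 5, rem=0, completes. Q0=[] Q1=[] Q2=[P3]
t=41-49: P3@Q2 runs 8, rem=1, quantum used, demote→Q2. Q0=[] Q1=[] Q2=[P3]
t=49-50: P3@Q2 runs 1, rem=0, completes. Q0=[] Q1=[] Q2=[]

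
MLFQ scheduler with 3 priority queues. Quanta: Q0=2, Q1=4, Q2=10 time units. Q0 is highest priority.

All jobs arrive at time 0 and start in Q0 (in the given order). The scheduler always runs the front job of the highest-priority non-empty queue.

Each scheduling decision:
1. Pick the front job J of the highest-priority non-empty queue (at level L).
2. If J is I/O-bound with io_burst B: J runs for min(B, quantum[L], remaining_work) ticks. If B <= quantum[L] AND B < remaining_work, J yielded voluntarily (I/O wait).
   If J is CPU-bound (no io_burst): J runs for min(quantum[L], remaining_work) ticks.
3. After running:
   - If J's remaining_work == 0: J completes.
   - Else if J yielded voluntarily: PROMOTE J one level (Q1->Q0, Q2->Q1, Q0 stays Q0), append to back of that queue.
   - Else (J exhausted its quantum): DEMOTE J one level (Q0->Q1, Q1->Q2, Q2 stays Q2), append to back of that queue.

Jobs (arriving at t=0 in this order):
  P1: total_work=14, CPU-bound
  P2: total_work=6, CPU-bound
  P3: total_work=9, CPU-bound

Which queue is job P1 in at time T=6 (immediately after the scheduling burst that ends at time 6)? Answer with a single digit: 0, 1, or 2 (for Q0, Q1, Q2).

t=0-2: P1@Q0 runs 2, rem=12, quantum used, demote→Q1. Q0=[P2,P3] Q1=[P1] Q2=[]
t=2-4: P2@Q0 runs 2, rem=4, quantum used, demote→Q1. Q0=[P3] Q1=[P1,P2] Q2=[]
t=4-6: P3@Q0 runs 2, rem=7, quantum used, demote→Q1. Q0=[] Q1=[P1,P2,P3] Q2=[]
t=6-10: P1@Q1 runs 4, rem=8, quantum used, demote→Q2. Q0=[] Q1=[P2,P3] Q2=[P1]
t=10-14: P2@Q1 runs 4, rem=0, completes. Q0=[] Q1=[P3] Q2=[P1]
t=14-18: P3@Q1 runs 4, rem=3, quantum used, demote→Q2. Q0=[] Q1=[] Q2=[P1,P3]
t=18-26: P1@Q2 runs 8, rem=0, completes. Q0=[] Q1=[] Q2=[P3]
t=26-29: P3@Q2 runs 3, rem=0, completes. Q0=[] Q1=[] Q2=[]

Answer: 1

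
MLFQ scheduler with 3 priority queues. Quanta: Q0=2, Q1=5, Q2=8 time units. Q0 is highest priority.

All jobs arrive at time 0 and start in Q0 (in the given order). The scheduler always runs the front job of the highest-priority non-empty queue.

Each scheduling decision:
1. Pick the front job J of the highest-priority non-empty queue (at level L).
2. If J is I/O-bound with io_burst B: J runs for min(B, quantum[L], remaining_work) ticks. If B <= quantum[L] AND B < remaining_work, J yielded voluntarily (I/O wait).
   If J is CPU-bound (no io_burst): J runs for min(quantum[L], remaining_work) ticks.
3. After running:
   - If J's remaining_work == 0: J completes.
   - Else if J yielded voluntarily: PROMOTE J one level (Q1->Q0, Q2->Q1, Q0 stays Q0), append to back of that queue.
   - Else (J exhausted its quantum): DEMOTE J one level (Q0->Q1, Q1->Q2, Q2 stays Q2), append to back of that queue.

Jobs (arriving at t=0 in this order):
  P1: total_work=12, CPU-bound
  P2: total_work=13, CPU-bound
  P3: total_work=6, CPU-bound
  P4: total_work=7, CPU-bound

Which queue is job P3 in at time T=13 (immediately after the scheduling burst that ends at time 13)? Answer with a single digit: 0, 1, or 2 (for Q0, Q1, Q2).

Answer: 1

Derivation:
t=0-2: P1@Q0 runs 2, rem=10, quantum used, demote→Q1. Q0=[P2,P3,P4] Q1=[P1] Q2=[]
t=2-4: P2@Q0 runs 2, rem=11, quantum used, demote→Q1. Q0=[P3,P4] Q1=[P1,P2] Q2=[]
t=4-6: P3@Q0 runs 2, rem=4, quantum used, demote→Q1. Q0=[P4] Q1=[P1,P2,P3] Q2=[]
t=6-8: P4@Q0 runs 2, rem=5, quantum used, demote→Q1. Q0=[] Q1=[P1,P2,P3,P4] Q2=[]
t=8-13: P1@Q1 runs 5, rem=5, quantum used, demote→Q2. Q0=[] Q1=[P2,P3,P4] Q2=[P1]
t=13-18: P2@Q1 runs 5, rem=6, quantum used, demote→Q2. Q0=[] Q1=[P3,P4] Q2=[P1,P2]
t=18-22: P3@Q1 runs 4, rem=0, completes. Q0=[] Q1=[P4] Q2=[P1,P2]
t=22-27: P4@Q1 runs 5, rem=0, completes. Q0=[] Q1=[] Q2=[P1,P2]
t=27-32: P1@Q2 runs 5, rem=0, completes. Q0=[] Q1=[] Q2=[P2]
t=32-38: P2@Q2 runs 6, rem=0, completes. Q0=[] Q1=[] Q2=[]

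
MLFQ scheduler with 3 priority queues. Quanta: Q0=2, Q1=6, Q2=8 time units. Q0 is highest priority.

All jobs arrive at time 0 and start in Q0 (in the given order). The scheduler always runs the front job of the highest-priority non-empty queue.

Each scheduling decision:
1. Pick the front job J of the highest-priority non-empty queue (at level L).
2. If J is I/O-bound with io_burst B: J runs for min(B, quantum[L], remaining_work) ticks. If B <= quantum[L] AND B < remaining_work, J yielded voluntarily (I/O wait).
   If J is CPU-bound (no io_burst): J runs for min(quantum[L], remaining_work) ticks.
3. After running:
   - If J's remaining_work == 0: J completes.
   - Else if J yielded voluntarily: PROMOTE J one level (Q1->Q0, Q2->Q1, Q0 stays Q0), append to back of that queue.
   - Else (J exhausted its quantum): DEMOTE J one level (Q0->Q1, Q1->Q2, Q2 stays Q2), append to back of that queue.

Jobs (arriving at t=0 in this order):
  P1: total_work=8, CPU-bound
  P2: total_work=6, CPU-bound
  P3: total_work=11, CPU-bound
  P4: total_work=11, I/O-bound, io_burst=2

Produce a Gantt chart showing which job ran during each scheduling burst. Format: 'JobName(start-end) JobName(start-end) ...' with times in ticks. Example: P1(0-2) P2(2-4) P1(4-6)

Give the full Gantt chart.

Answer: P1(0-2) P2(2-4) P3(4-6) P4(6-8) P4(8-10) P4(10-12) P4(12-14) P4(14-16) P4(16-17) P1(17-23) P2(23-27) P3(27-33) P3(33-36)

Derivation:
t=0-2: P1@Q0 runs 2, rem=6, quantum used, demote→Q1. Q0=[P2,P3,P4] Q1=[P1] Q2=[]
t=2-4: P2@Q0 runs 2, rem=4, quantum used, demote→Q1. Q0=[P3,P4] Q1=[P1,P2] Q2=[]
t=4-6: P3@Q0 runs 2, rem=9, quantum used, demote→Q1. Q0=[P4] Q1=[P1,P2,P3] Q2=[]
t=6-8: P4@Q0 runs 2, rem=9, I/O yield, promote→Q0. Q0=[P4] Q1=[P1,P2,P3] Q2=[]
t=8-10: P4@Q0 runs 2, rem=7, I/O yield, promote→Q0. Q0=[P4] Q1=[P1,P2,P3] Q2=[]
t=10-12: P4@Q0 runs 2, rem=5, I/O yield, promote→Q0. Q0=[P4] Q1=[P1,P2,P3] Q2=[]
t=12-14: P4@Q0 runs 2, rem=3, I/O yield, promote→Q0. Q0=[P4] Q1=[P1,P2,P3] Q2=[]
t=14-16: P4@Q0 runs 2, rem=1, I/O yield, promote→Q0. Q0=[P4] Q1=[P1,P2,P3] Q2=[]
t=16-17: P4@Q0 runs 1, rem=0, completes. Q0=[] Q1=[P1,P2,P3] Q2=[]
t=17-23: P1@Q1 runs 6, rem=0, completes. Q0=[] Q1=[P2,P3] Q2=[]
t=23-27: P2@Q1 runs 4, rem=0, completes. Q0=[] Q1=[P3] Q2=[]
t=27-33: P3@Q1 runs 6, rem=3, quantum used, demote→Q2. Q0=[] Q1=[] Q2=[P3]
t=33-36: P3@Q2 runs 3, rem=0, completes. Q0=[] Q1=[] Q2=[]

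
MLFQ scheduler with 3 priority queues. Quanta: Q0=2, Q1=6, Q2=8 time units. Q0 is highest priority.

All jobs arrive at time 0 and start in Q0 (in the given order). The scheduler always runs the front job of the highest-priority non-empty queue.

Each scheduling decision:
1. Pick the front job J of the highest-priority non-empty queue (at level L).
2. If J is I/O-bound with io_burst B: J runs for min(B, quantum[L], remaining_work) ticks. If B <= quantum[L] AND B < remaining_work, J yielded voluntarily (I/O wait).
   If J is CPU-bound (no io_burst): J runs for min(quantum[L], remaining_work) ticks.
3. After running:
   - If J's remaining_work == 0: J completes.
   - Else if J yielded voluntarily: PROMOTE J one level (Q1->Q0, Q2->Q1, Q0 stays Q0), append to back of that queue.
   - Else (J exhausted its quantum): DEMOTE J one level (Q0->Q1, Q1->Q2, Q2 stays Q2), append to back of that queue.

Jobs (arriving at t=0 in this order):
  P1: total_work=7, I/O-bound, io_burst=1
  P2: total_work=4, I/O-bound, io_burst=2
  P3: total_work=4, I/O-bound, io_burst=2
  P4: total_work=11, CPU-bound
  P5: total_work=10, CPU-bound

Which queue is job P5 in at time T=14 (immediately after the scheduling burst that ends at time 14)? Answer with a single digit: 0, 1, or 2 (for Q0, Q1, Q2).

t=0-1: P1@Q0 runs 1, rem=6, I/O yield, promote→Q0. Q0=[P2,P3,P4,P5,P1] Q1=[] Q2=[]
t=1-3: P2@Q0 runs 2, rem=2, I/O yield, promote→Q0. Q0=[P3,P4,P5,P1,P2] Q1=[] Q2=[]
t=3-5: P3@Q0 runs 2, rem=2, I/O yield, promote→Q0. Q0=[P4,P5,P1,P2,P3] Q1=[] Q2=[]
t=5-7: P4@Q0 runs 2, rem=9, quantum used, demote→Q1. Q0=[P5,P1,P2,P3] Q1=[P4] Q2=[]
t=7-9: P5@Q0 runs 2, rem=8, quantum used, demote→Q1. Q0=[P1,P2,P3] Q1=[P4,P5] Q2=[]
t=9-10: P1@Q0 runs 1, rem=5, I/O yield, promote→Q0. Q0=[P2,P3,P1] Q1=[P4,P5] Q2=[]
t=10-12: P2@Q0 runs 2, rem=0, completes. Q0=[P3,P1] Q1=[P4,P5] Q2=[]
t=12-14: P3@Q0 runs 2, rem=0, completes. Q0=[P1] Q1=[P4,P5] Q2=[]
t=14-15: P1@Q0 runs 1, rem=4, I/O yield, promote→Q0. Q0=[P1] Q1=[P4,P5] Q2=[]
t=15-16: P1@Q0 runs 1, rem=3, I/O yield, promote→Q0. Q0=[P1] Q1=[P4,P5] Q2=[]
t=16-17: P1@Q0 runs 1, rem=2, I/O yield, promote→Q0. Q0=[P1] Q1=[P4,P5] Q2=[]
t=17-18: P1@Q0 runs 1, rem=1, I/O yield, promote→Q0. Q0=[P1] Q1=[P4,P5] Q2=[]
t=18-19: P1@Q0 runs 1, rem=0, completes. Q0=[] Q1=[P4,P5] Q2=[]
t=19-25: P4@Q1 runs 6, rem=3, quantum used, demote→Q2. Q0=[] Q1=[P5] Q2=[P4]
t=25-31: P5@Q1 runs 6, rem=2, quantum used, demote→Q2. Q0=[] Q1=[] Q2=[P4,P5]
t=31-34: P4@Q2 runs 3, rem=0, completes. Q0=[] Q1=[] Q2=[P5]
t=34-36: P5@Q2 runs 2, rem=0, completes. Q0=[] Q1=[] Q2=[]

Answer: 1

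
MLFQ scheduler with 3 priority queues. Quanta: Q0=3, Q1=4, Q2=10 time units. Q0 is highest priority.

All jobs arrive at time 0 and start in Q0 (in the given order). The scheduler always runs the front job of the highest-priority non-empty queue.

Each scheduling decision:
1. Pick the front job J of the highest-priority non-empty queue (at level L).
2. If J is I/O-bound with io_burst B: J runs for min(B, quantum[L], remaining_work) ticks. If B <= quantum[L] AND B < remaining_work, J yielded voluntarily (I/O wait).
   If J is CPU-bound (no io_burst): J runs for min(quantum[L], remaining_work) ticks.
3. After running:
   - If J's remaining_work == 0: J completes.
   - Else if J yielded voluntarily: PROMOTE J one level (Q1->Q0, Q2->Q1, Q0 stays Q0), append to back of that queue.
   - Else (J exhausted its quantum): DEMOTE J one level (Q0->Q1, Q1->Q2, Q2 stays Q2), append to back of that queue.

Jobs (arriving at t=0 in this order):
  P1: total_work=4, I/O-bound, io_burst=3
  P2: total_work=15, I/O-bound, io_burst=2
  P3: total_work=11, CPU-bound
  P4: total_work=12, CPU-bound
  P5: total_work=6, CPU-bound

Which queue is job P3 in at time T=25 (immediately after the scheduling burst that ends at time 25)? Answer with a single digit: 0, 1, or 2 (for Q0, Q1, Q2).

t=0-3: P1@Q0 runs 3, rem=1, I/O yield, promote→Q0. Q0=[P2,P3,P4,P5,P1] Q1=[] Q2=[]
t=3-5: P2@Q0 runs 2, rem=13, I/O yield, promote→Q0. Q0=[P3,P4,P5,P1,P2] Q1=[] Q2=[]
t=5-8: P3@Q0 runs 3, rem=8, quantum used, demote→Q1. Q0=[P4,P5,P1,P2] Q1=[P3] Q2=[]
t=8-11: P4@Q0 runs 3, rem=9, quantum used, demote→Q1. Q0=[P5,P1,P2] Q1=[P3,P4] Q2=[]
t=11-14: P5@Q0 runs 3, rem=3, quantum used, demote→Q1. Q0=[P1,P2] Q1=[P3,P4,P5] Q2=[]
t=14-15: P1@Q0 runs 1, rem=0, completes. Q0=[P2] Q1=[P3,P4,P5] Q2=[]
t=15-17: P2@Q0 runs 2, rem=11, I/O yield, promote→Q0. Q0=[P2] Q1=[P3,P4,P5] Q2=[]
t=17-19: P2@Q0 runs 2, rem=9, I/O yield, promote→Q0. Q0=[P2] Q1=[P3,P4,P5] Q2=[]
t=19-21: P2@Q0 runs 2, rem=7, I/O yield, promote→Q0. Q0=[P2] Q1=[P3,P4,P5] Q2=[]
t=21-23: P2@Q0 runs 2, rem=5, I/O yield, promote→Q0. Q0=[P2] Q1=[P3,P4,P5] Q2=[]
t=23-25: P2@Q0 runs 2, rem=3, I/O yield, promote→Q0. Q0=[P2] Q1=[P3,P4,P5] Q2=[]
t=25-27: P2@Q0 runs 2, rem=1, I/O yield, promote→Q0. Q0=[P2] Q1=[P3,P4,P5] Q2=[]
t=27-28: P2@Q0 runs 1, rem=0, completes. Q0=[] Q1=[P3,P4,P5] Q2=[]
t=28-32: P3@Q1 runs 4, rem=4, quantum used, demote→Q2. Q0=[] Q1=[P4,P5] Q2=[P3]
t=32-36: P4@Q1 runs 4, rem=5, quantum used, demote→Q2. Q0=[] Q1=[P5] Q2=[P3,P4]
t=36-39: P5@Q1 runs 3, rem=0, completes. Q0=[] Q1=[] Q2=[P3,P4]
t=39-43: P3@Q2 runs 4, rem=0, completes. Q0=[] Q1=[] Q2=[P4]
t=43-48: P4@Q2 runs 5, rem=0, completes. Q0=[] Q1=[] Q2=[]

Answer: 1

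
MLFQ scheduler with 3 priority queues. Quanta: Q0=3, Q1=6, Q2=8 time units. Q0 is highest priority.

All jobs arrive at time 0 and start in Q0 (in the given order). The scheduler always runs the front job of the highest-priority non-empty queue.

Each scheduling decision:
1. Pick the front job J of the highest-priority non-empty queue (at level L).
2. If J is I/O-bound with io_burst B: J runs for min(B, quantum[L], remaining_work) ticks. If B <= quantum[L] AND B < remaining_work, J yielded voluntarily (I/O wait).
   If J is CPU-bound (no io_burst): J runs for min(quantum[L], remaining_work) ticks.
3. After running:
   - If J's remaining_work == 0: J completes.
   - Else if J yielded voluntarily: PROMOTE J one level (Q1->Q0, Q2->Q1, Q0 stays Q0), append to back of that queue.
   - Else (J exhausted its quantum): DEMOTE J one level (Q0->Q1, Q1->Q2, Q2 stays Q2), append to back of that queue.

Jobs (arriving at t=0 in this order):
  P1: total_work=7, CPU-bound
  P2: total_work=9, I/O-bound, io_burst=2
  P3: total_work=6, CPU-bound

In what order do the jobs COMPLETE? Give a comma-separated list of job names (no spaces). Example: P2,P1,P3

t=0-3: P1@Q0 runs 3, rem=4, quantum used, demote→Q1. Q0=[P2,P3] Q1=[P1] Q2=[]
t=3-5: P2@Q0 runs 2, rem=7, I/O yield, promote→Q0. Q0=[P3,P2] Q1=[P1] Q2=[]
t=5-8: P3@Q0 runs 3, rem=3, quantum used, demote→Q1. Q0=[P2] Q1=[P1,P3] Q2=[]
t=8-10: P2@Q0 runs 2, rem=5, I/O yield, promote→Q0. Q0=[P2] Q1=[P1,P3] Q2=[]
t=10-12: P2@Q0 runs 2, rem=3, I/O yield, promote→Q0. Q0=[P2] Q1=[P1,P3] Q2=[]
t=12-14: P2@Q0 runs 2, rem=1, I/O yield, promote→Q0. Q0=[P2] Q1=[P1,P3] Q2=[]
t=14-15: P2@Q0 runs 1, rem=0, completes. Q0=[] Q1=[P1,P3] Q2=[]
t=15-19: P1@Q1 runs 4, rem=0, completes. Q0=[] Q1=[P3] Q2=[]
t=19-22: P3@Q1 runs 3, rem=0, completes. Q0=[] Q1=[] Q2=[]

Answer: P2,P1,P3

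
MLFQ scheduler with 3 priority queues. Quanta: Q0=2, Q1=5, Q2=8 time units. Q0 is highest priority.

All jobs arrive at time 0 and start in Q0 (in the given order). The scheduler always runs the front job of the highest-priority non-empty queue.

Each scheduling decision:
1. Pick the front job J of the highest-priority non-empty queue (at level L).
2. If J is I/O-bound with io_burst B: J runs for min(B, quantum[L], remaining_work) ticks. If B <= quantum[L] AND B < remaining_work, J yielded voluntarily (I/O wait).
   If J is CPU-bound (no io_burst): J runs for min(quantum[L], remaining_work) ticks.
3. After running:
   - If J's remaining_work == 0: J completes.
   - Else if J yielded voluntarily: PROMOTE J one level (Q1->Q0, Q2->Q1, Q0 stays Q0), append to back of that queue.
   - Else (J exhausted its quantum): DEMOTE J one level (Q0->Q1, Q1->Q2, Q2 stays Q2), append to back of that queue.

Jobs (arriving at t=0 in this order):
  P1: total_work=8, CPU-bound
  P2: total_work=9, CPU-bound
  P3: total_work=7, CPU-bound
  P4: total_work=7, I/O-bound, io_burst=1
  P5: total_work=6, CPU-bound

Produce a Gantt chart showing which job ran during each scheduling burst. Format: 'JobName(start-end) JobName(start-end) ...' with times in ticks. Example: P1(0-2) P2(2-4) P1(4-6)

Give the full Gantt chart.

t=0-2: P1@Q0 runs 2, rem=6, quantum used, demote→Q1. Q0=[P2,P3,P4,P5] Q1=[P1] Q2=[]
t=2-4: P2@Q0 runs 2, rem=7, quantum used, demote→Q1. Q0=[P3,P4,P5] Q1=[P1,P2] Q2=[]
t=4-6: P3@Q0 runs 2, rem=5, quantum used, demote→Q1. Q0=[P4,P5] Q1=[P1,P2,P3] Q2=[]
t=6-7: P4@Q0 runs 1, rem=6, I/O yield, promote→Q0. Q0=[P5,P4] Q1=[P1,P2,P3] Q2=[]
t=7-9: P5@Q0 runs 2, rem=4, quantum used, demote→Q1. Q0=[P4] Q1=[P1,P2,P3,P5] Q2=[]
t=9-10: P4@Q0 runs 1, rem=5, I/O yield, promote→Q0. Q0=[P4] Q1=[P1,P2,P3,P5] Q2=[]
t=10-11: P4@Q0 runs 1, rem=4, I/O yield, promote→Q0. Q0=[P4] Q1=[P1,P2,P3,P5] Q2=[]
t=11-12: P4@Q0 runs 1, rem=3, I/O yield, promote→Q0. Q0=[P4] Q1=[P1,P2,P3,P5] Q2=[]
t=12-13: P4@Q0 runs 1, rem=2, I/O yield, promote→Q0. Q0=[P4] Q1=[P1,P2,P3,P5] Q2=[]
t=13-14: P4@Q0 runs 1, rem=1, I/O yield, promote→Q0. Q0=[P4] Q1=[P1,P2,P3,P5] Q2=[]
t=14-15: P4@Q0 runs 1, rem=0, completes. Q0=[] Q1=[P1,P2,P3,P5] Q2=[]
t=15-20: P1@Q1 runs 5, rem=1, quantum used, demote→Q2. Q0=[] Q1=[P2,P3,P5] Q2=[P1]
t=20-25: P2@Q1 runs 5, rem=2, quantum used, demote→Q2. Q0=[] Q1=[P3,P5] Q2=[P1,P2]
t=25-30: P3@Q1 runs 5, rem=0, completes. Q0=[] Q1=[P5] Q2=[P1,P2]
t=30-34: P5@Q1 runs 4, rem=0, completes. Q0=[] Q1=[] Q2=[P1,P2]
t=34-35: P1@Q2 runs 1, rem=0, completes. Q0=[] Q1=[] Q2=[P2]
t=35-37: P2@Q2 runs 2, rem=0, completes. Q0=[] Q1=[] Q2=[]

Answer: P1(0-2) P2(2-4) P3(4-6) P4(6-7) P5(7-9) P4(9-10) P4(10-11) P4(11-12) P4(12-13) P4(13-14) P4(14-15) P1(15-20) P2(20-25) P3(25-30) P5(30-34) P1(34-35) P2(35-37)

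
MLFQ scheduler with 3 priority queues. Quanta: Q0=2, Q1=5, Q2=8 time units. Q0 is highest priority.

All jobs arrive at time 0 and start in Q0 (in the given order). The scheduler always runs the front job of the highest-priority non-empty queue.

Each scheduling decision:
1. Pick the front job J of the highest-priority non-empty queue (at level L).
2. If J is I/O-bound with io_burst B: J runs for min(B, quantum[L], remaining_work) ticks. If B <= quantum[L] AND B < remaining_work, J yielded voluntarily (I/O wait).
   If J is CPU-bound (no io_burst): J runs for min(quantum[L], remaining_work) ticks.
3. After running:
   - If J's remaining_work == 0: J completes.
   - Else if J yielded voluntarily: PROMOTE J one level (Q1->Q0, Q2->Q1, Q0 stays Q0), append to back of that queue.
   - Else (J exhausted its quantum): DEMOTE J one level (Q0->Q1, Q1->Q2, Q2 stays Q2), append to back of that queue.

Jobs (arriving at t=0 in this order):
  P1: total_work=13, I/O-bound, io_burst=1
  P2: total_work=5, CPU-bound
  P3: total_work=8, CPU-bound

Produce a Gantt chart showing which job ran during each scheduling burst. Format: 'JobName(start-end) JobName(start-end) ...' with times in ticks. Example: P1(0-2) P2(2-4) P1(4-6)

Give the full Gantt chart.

t=0-1: P1@Q0 runs 1, rem=12, I/O yield, promote→Q0. Q0=[P2,P3,P1] Q1=[] Q2=[]
t=1-3: P2@Q0 runs 2, rem=3, quantum used, demote→Q1. Q0=[P3,P1] Q1=[P2] Q2=[]
t=3-5: P3@Q0 runs 2, rem=6, quantum used, demote→Q1. Q0=[P1] Q1=[P2,P3] Q2=[]
t=5-6: P1@Q0 runs 1, rem=11, I/O yield, promote→Q0. Q0=[P1] Q1=[P2,P3] Q2=[]
t=6-7: P1@Q0 runs 1, rem=10, I/O yield, promote→Q0. Q0=[P1] Q1=[P2,P3] Q2=[]
t=7-8: P1@Q0 runs 1, rem=9, I/O yield, promote→Q0. Q0=[P1] Q1=[P2,P3] Q2=[]
t=8-9: P1@Q0 runs 1, rem=8, I/O yield, promote→Q0. Q0=[P1] Q1=[P2,P3] Q2=[]
t=9-10: P1@Q0 runs 1, rem=7, I/O yield, promote→Q0. Q0=[P1] Q1=[P2,P3] Q2=[]
t=10-11: P1@Q0 runs 1, rem=6, I/O yield, promote→Q0. Q0=[P1] Q1=[P2,P3] Q2=[]
t=11-12: P1@Q0 runs 1, rem=5, I/O yield, promote→Q0. Q0=[P1] Q1=[P2,P3] Q2=[]
t=12-13: P1@Q0 runs 1, rem=4, I/O yield, promote→Q0. Q0=[P1] Q1=[P2,P3] Q2=[]
t=13-14: P1@Q0 runs 1, rem=3, I/O yield, promote→Q0. Q0=[P1] Q1=[P2,P3] Q2=[]
t=14-15: P1@Q0 runs 1, rem=2, I/O yield, promote→Q0. Q0=[P1] Q1=[P2,P3] Q2=[]
t=15-16: P1@Q0 runs 1, rem=1, I/O yield, promote→Q0. Q0=[P1] Q1=[P2,P3] Q2=[]
t=16-17: P1@Q0 runs 1, rem=0, completes. Q0=[] Q1=[P2,P3] Q2=[]
t=17-20: P2@Q1 runs 3, rem=0, completes. Q0=[] Q1=[P3] Q2=[]
t=20-25: P3@Q1 runs 5, rem=1, quantum used, demote→Q2. Q0=[] Q1=[] Q2=[P3]
t=25-26: P3@Q2 runs 1, rem=0, completes. Q0=[] Q1=[] Q2=[]

Answer: P1(0-1) P2(1-3) P3(3-5) P1(5-6) P1(6-7) P1(7-8) P1(8-9) P1(9-10) P1(10-11) P1(11-12) P1(12-13) P1(13-14) P1(14-15) P1(15-16) P1(16-17) P2(17-20) P3(20-25) P3(25-26)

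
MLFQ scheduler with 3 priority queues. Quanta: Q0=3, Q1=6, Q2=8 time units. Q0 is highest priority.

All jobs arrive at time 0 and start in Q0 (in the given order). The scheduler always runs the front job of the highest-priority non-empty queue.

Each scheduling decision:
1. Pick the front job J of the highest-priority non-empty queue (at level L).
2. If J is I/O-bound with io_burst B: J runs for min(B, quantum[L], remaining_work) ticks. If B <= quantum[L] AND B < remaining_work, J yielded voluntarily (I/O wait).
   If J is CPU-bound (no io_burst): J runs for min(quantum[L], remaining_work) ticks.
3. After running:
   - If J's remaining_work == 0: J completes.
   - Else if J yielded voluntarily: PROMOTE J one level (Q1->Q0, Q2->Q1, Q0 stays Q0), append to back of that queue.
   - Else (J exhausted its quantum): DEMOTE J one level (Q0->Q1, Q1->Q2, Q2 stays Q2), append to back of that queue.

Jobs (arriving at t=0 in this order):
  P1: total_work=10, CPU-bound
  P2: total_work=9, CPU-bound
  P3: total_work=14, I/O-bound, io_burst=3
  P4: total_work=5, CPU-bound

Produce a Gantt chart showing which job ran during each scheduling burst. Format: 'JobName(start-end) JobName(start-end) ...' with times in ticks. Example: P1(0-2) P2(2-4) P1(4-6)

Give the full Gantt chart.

t=0-3: P1@Q0 runs 3, rem=7, quantum used, demote→Q1. Q0=[P2,P3,P4] Q1=[P1] Q2=[]
t=3-6: P2@Q0 runs 3, rem=6, quantum used, demote→Q1. Q0=[P3,P4] Q1=[P1,P2] Q2=[]
t=6-9: P3@Q0 runs 3, rem=11, I/O yield, promote→Q0. Q0=[P4,P3] Q1=[P1,P2] Q2=[]
t=9-12: P4@Q0 runs 3, rem=2, quantum used, demote→Q1. Q0=[P3] Q1=[P1,P2,P4] Q2=[]
t=12-15: P3@Q0 runs 3, rem=8, I/O yield, promote→Q0. Q0=[P3] Q1=[P1,P2,P4] Q2=[]
t=15-18: P3@Q0 runs 3, rem=5, I/O yield, promote→Q0. Q0=[P3] Q1=[P1,P2,P4] Q2=[]
t=18-21: P3@Q0 runs 3, rem=2, I/O yield, promote→Q0. Q0=[P3] Q1=[P1,P2,P4] Q2=[]
t=21-23: P3@Q0 runs 2, rem=0, completes. Q0=[] Q1=[P1,P2,P4] Q2=[]
t=23-29: P1@Q1 runs 6, rem=1, quantum used, demote→Q2. Q0=[] Q1=[P2,P4] Q2=[P1]
t=29-35: P2@Q1 runs 6, rem=0, completes. Q0=[] Q1=[P4] Q2=[P1]
t=35-37: P4@Q1 runs 2, rem=0, completes. Q0=[] Q1=[] Q2=[P1]
t=37-38: P1@Q2 runs 1, rem=0, completes. Q0=[] Q1=[] Q2=[]

Answer: P1(0-3) P2(3-6) P3(6-9) P4(9-12) P3(12-15) P3(15-18) P3(18-21) P3(21-23) P1(23-29) P2(29-35) P4(35-37) P1(37-38)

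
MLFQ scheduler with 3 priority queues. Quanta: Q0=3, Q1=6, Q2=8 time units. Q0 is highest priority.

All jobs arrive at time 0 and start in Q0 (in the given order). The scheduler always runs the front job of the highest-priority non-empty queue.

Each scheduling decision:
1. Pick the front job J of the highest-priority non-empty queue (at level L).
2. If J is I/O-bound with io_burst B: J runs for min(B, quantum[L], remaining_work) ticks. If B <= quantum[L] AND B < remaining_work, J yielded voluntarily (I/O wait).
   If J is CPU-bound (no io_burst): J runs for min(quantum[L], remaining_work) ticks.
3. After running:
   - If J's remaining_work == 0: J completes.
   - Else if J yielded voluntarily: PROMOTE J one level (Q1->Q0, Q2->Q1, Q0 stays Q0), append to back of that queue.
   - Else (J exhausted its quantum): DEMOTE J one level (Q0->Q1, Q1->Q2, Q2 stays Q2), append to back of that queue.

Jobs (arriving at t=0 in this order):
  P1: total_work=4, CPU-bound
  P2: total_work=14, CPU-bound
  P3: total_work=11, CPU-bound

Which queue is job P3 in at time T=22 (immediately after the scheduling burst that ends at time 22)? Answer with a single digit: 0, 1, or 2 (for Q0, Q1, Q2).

Answer: 2

Derivation:
t=0-3: P1@Q0 runs 3, rem=1, quantum used, demote→Q1. Q0=[P2,P3] Q1=[P1] Q2=[]
t=3-6: P2@Q0 runs 3, rem=11, quantum used, demote→Q1. Q0=[P3] Q1=[P1,P2] Q2=[]
t=6-9: P3@Q0 runs 3, rem=8, quantum used, demote→Q1. Q0=[] Q1=[P1,P2,P3] Q2=[]
t=9-10: P1@Q1 runs 1, rem=0, completes. Q0=[] Q1=[P2,P3] Q2=[]
t=10-16: P2@Q1 runs 6, rem=5, quantum used, demote→Q2. Q0=[] Q1=[P3] Q2=[P2]
t=16-22: P3@Q1 runs 6, rem=2, quantum used, demote→Q2. Q0=[] Q1=[] Q2=[P2,P3]
t=22-27: P2@Q2 runs 5, rem=0, completes. Q0=[] Q1=[] Q2=[P3]
t=27-29: P3@Q2 runs 2, rem=0, completes. Q0=[] Q1=[] Q2=[]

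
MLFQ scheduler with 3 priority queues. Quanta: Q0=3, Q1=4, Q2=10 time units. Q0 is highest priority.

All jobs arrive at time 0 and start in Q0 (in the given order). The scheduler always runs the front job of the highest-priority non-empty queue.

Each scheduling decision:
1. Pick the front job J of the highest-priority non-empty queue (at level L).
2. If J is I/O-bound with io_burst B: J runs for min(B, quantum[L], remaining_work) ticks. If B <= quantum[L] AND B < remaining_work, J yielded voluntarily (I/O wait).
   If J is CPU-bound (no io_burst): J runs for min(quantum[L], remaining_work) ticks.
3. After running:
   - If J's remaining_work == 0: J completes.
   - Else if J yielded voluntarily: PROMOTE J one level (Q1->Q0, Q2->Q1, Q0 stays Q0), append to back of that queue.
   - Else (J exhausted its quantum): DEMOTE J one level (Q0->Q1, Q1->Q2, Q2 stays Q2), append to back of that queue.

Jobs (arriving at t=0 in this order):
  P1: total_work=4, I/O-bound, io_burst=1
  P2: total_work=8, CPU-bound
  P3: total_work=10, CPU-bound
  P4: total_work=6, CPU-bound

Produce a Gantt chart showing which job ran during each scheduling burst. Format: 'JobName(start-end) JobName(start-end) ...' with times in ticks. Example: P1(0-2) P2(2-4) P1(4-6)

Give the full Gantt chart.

Answer: P1(0-1) P2(1-4) P3(4-7) P4(7-10) P1(10-11) P1(11-12) P1(12-13) P2(13-17) P3(17-21) P4(21-24) P2(24-25) P3(25-28)

Derivation:
t=0-1: P1@Q0 runs 1, rem=3, I/O yield, promote→Q0. Q0=[P2,P3,P4,P1] Q1=[] Q2=[]
t=1-4: P2@Q0 runs 3, rem=5, quantum used, demote→Q1. Q0=[P3,P4,P1] Q1=[P2] Q2=[]
t=4-7: P3@Q0 runs 3, rem=7, quantum used, demote→Q1. Q0=[P4,P1] Q1=[P2,P3] Q2=[]
t=7-10: P4@Q0 runs 3, rem=3, quantum used, demote→Q1. Q0=[P1] Q1=[P2,P3,P4] Q2=[]
t=10-11: P1@Q0 runs 1, rem=2, I/O yield, promote→Q0. Q0=[P1] Q1=[P2,P3,P4] Q2=[]
t=11-12: P1@Q0 runs 1, rem=1, I/O yield, promote→Q0. Q0=[P1] Q1=[P2,P3,P4] Q2=[]
t=12-13: P1@Q0 runs 1, rem=0, completes. Q0=[] Q1=[P2,P3,P4] Q2=[]
t=13-17: P2@Q1 runs 4, rem=1, quantum used, demote→Q2. Q0=[] Q1=[P3,P4] Q2=[P2]
t=17-21: P3@Q1 runs 4, rem=3, quantum used, demote→Q2. Q0=[] Q1=[P4] Q2=[P2,P3]
t=21-24: P4@Q1 runs 3, rem=0, completes. Q0=[] Q1=[] Q2=[P2,P3]
t=24-25: P2@Q2 runs 1, rem=0, completes. Q0=[] Q1=[] Q2=[P3]
t=25-28: P3@Q2 runs 3, rem=0, completes. Q0=[] Q1=[] Q2=[]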